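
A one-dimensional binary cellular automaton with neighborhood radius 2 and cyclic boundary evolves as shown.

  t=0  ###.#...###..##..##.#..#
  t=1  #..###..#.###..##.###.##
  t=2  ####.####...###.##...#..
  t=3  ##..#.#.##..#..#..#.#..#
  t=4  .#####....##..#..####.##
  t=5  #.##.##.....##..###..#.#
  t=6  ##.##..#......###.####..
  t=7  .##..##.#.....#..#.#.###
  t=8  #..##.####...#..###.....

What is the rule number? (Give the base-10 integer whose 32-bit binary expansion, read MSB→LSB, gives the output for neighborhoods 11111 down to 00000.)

  nb #####: next=#  (t=4,i=3, bit31=1)
  nb ####.: next=.  (t=0,i=1, bit30=0)
  nb ###.#: next=.  (t=0,i=2, bit29=0)
  nb ###..: next=#  (t=0,i=10, bit28=1)
  nb ##.##: next=#  (t=1,i=17, bit27=1)
  nb ##.#.: next=#  (t=0,i=3, bit26=1)
  nb ##..#: next=#  (t=0,i=11, bit25=1)
  nb ##...: next=#  (t=2,i=9, bit24=1)
  nb #.###: next=.  (t=1,i=10, bit23=0)
  nb #.##.: next=.  (t=2,i=16, bit22=0)
  nb #.#.#: next=.  (t=3,i=6, bit21=0)
  nb #.#..: next=#  (t=0,i=4, bit20=1)
  nb #..##: next=#  (t=0,i=12, bit19=1)
  nb #..#.: next=#  (t=1,i=7, bit18=1)
  nb #...#: next=.  (t=0,i=6, bit17=0)
  nb #....: next=.  (t=4,i=7, bit16=0)
  nb .####: next=#  (t=0,i=0, bit15=1)
  nb .###.: next=.  (t=0,i=9, bit14=0)
  nb .##.#: next=#  (t=0,i=18, bit13=1)
  nb .##..: next=.  (t=0,i=14, bit12=0)
  nb .#.##: next=.  (t=1,i=9, bit11=0)
  nb .#.#.: next=#  (t=3,i=5, bit10=1)
  nb .#..#: next=.  (t=0,i=21, bit9=0)
  nb .#...: next=#  (t=0,i=5, bit8=1)
  nb ..###: next=#  (t=0,i=8, bit7=1)
  nb ..##.: next=.  (t=0,i=13, bit6=0)
  nb ..#.#: next=#  (t=1,i=8, bit5=1)
  nb ..#..: next=.  (t=2,i=21, bit4=0)
  nb ...##: next=.  (t=0,i=7, bit3=0)
  nb ...#.: next=#  (t=2,i=20, bit2=1)
  nb ....#: next=.  (t=4,i=8, bit1=0)
  nb .....: next=.  (t=5,i=9, bit0=0)
  bits 10011111000111001010010110100100 = 2669454756

2669454756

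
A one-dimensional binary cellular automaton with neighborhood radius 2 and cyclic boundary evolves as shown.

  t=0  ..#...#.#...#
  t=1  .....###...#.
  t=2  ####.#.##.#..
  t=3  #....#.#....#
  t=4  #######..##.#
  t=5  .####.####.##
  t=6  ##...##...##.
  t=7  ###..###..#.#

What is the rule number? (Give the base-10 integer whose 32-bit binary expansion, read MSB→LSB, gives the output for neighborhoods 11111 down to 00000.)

2615743719

  #####|#  b31=1 t=4,i=1
  ####.|.  b30=0 t=2,i=2
  ###.#|.  b29=0 t=2,i=3
  ###..|#  b28=1 t=1,i=7
  ##.##|#  b27=1 t=4,i=11
  ##.#.|.  b26=0 t=2,i=4
  ##..#|#  b25=1 t=4,i=7
  ##...|#  b24=1 t=1,i=8
  #.###|#  b23=1 t=4,i=12
  #.##.|#  b22=1 t=2,i=7
  #.#.#|#  b21=1 t=2,i=5
  #.#..|.  b20=0 t=0,i=8
  #..##|#  b19=1 t=2,i=12
  #..#.|.  b18=0 t=0,i=1
  #...#|.  b17=0 t=0,i=4
  #....|#  b16=1 t=1,i=0
  .####|.  b15=0 t=2,i=1
  .###.|.  b14=0 t=1,i=6
  .##.#|.  b13=0 t=2,i=8
  .##..|#  b12=1 t=3,i=0
  .#.##|.  b11=0 t=2,i=6
  .#.#.|#  b10=1 t=0,i=7
  .#..#|.  b9=0 t=0,i=0
  .#...|.  b8=0 t=0,i=3
  ..###|#  b7=1 t=1,i=5
  ..##.|#  b6=1 t=3,i=12
  ..#.#|#  b5=1 t=0,i=6
  ..#..|.  b4=0 t=0,i=2
  ...##|.  b3=0 t=1,i=4
  ...#.|#  b2=1 t=0,i=5
  ....#|#  b1=1 t=1,i=3
  .....|#  b0=1 t=1,i=1
  bits 10011011111010010001010011100111 = 2615743719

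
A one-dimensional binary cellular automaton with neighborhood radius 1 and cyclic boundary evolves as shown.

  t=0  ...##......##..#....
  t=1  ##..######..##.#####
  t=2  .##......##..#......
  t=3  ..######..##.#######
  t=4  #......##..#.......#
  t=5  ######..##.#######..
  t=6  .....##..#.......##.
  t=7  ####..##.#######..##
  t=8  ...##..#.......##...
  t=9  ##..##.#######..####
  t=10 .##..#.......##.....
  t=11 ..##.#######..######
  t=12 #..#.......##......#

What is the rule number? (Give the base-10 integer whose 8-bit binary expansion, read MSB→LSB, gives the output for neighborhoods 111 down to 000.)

85

  ###|.  b7=0 t=1,i=0
  ##.|#  b6=1 t=0,i=4
  #.#|.  b5=0 t=1,i=14
  #..|#  b4=1 t=0,i=5
  .##|.  b3=0 t=0,i=3
  .#.|#  b2=1 t=0,i=15
  ..#|.  b1=0 t=0,i=2
  ...|#  b0=1 t=0,i=0
  bits 01010101 = 85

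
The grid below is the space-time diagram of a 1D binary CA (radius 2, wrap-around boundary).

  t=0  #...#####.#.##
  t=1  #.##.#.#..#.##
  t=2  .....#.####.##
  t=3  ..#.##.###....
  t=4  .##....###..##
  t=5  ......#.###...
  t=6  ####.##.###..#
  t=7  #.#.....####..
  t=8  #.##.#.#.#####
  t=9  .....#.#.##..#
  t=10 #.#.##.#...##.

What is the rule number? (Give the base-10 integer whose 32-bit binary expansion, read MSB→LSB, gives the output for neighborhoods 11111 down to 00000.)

1387709229

  [31] ##### => .  t=0,i=6
  [30] ####. => #  t=0,i=7
  [29] ###.# => .  t=0,i=8
  [28] ###.. => #  t=0,i=0
  [27] ##.## => .  t=1,i=1
  [26] ##.#. => .  t=0,i=9
  [25] ##..# => #  t=4,i=10
  [24] ##... => .  t=0,i=1
  [23] #.### => #  t=0,i=12
  [22] #.##. => .  t=1,i=2
  [21] #.#.# => #  t=0,i=10
  [20] #.#.. => #  t=1,i=7
  [19] #..## => .  t=4,i=11
  [18] #..#. => #  t=1,i=9
  [17] #...# => #  t=0,i=2
  [16] #.... => .  t=2,i=1
  [15] .#### => #  t=0,i=5
  [14] .###. => #  t=0,i=13
  [13] .##.# => .  t=1,i=3
  [12] .##.. => .  t=2,i=13
  [11] .#.## => .  t=0,i=11
  [10] .#.#. => .  t=1,i=6
  [9] .#..# => #  t=1,i=8
  [8] .#... => #  t=7,i=3
  [7] ..### => .  t=0,i=4
  [6] ..##. => .  t=4,i=12
  [5] ..#.# => #  t=1,i=10
  [4] ..#.. => .  t=9,i=13
  [3] ...## => #  t=0,i=3
  [2] ...#. => #  t=2,i=4
  [1] ....# => .  t=2,i=3
  [0] ..... => #  t=2,i=2
  bits 01010010101101101100001100101101 = 1387709229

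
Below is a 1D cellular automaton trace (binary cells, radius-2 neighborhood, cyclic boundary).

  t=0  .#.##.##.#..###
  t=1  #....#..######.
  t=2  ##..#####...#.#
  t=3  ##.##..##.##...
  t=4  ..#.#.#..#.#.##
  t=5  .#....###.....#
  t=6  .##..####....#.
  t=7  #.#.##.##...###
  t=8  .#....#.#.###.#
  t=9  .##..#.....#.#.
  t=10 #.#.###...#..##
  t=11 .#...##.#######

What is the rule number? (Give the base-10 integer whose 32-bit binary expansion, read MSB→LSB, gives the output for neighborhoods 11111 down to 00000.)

1545491356

  [31] ##### => .  t=1,i=10
  [30] ####. => #  t=1,i=12
  [29] ###.# => .  t=0,i=14
  [28] ###.. => #  t=2,i=1
  [27] ##.## => #  t=0,i=5
  [26] ##.#. => #  t=0,i=0
  [25] ##..# => .  t=2,i=2
  [24] ##... => .  t=2,i=9
  [23] #.### => .  t=2,i=14
  [22] #.##. => .  t=0,i=3
  [21] #.#.# => .  t=0,i=1
  [20] #.#.. => #  t=0,i=9
  [19] #..## => #  t=0,i=11
  [18] #..#. => #  t=4,i=1
  [17] #...# => #  t=2,i=10
  [16] #.... => .  t=1,i=2
  [15] .#### => .  t=1,i=9
  [14] .###. => #  t=0,i=13
  [13] .##.# => .  t=0,i=4
  [12] .##.. => #  t=3,i=4
  [11] .#.## => .  t=0,i=2
  [10] .#.#. => .  t=4,i=3
  [9] .#..# => #  t=0,i=10
  [8] .#... => #  t=1,i=1
  [7] ..### => #  t=0,i=12
  [6] ..##. => .  t=3,i=0
  [5] ..#.# => .  t=2,i=12
  [4] ..#.. => #  t=1,i=5
  [3] ...## => #  t=3,i=14
  [2] ...#. => #  t=1,i=4
  [1] ....# => .  t=1,i=3
  [0] ..... => .  t=5,i=11
  bits 01011100000111100101001110011100 = 1545491356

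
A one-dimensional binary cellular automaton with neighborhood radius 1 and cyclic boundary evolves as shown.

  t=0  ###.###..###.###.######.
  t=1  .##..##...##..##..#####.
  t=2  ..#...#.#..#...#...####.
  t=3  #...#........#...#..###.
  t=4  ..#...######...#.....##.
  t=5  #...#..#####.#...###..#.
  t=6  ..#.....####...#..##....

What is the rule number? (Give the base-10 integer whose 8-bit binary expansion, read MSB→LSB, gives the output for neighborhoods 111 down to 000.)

  ###|#  b7=1 t=0,i=1
  ##.|#  b6=1 t=0,i=2
  #.#|.  b5=0 t=0,i=3
  #..|.  b4=0 t=0,i=7
  .##|.  b3=0 t=0,i=0
  .#.|.  b2=0 t=2,i=2
  ..#|.  b1=0 t=0,i=8
  ...|#  b0=1 t=1,i=8
  bits 11000001 = 193

193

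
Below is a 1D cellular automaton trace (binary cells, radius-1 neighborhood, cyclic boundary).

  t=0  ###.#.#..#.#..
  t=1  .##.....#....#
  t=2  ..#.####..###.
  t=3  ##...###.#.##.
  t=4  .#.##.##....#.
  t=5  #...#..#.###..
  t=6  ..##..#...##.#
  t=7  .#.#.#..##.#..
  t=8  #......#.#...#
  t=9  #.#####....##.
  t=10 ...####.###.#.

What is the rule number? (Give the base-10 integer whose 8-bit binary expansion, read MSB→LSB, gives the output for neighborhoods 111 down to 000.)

195

  [7] ### => #  t=0,i=1
  [6] ##. => #  t=0,i=2
  [5] #.# => .  t=0,i=3
  [4] #.. => .  t=0,i=7
  [3] .## => .  t=0,i=0
  [2] .#. => .  t=0,i=4
  [1] ..# => #  t=0,i=8
  [0] ... => #  t=1,i=4
  bits 11000011 = 195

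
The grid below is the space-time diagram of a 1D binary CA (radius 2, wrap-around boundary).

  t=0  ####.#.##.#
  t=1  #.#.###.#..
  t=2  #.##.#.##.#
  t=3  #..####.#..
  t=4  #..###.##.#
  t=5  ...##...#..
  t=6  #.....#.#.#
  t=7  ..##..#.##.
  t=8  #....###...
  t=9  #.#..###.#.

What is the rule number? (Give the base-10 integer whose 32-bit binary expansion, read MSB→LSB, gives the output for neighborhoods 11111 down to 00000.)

1412950193

  [31] ##### => .  t=0,i=1
  [30] ####. => #  t=0,i=2
  [29] ###.# => .  t=0,i=3
  [28] ###.. => #  t=8,i=7
  [27] ##.## => .  t=0,i=9
  [26] ##.#. => #  t=0,i=4
  [25] ##..# => .  t=4,i=1
  [24] ##... => .  t=5,i=5
  [23] #.### => .  t=0,i=10
  [22] #.##. => .  t=0,i=7
  [21] #.#.# => #  t=0,i=5
  [20] #.#.. => #  t=1,i=8
  [19] #..## => .  t=3,i=2
  [18] #..#. => #  t=1,i=10
  [17] #...# => #  t=5,i=6
  [16] #.... => #  t=5,i=10
  [15] .#### => #  t=0,i=0
  [14] .###. => #  t=1,i=5
  [13] .##.# => #  t=0,i=8
  [12] .##.. => .  t=4,i=0
  [11] .#.## => #  t=0,i=6
  [10] .#.#. => .  t=1,i=1
  [9] .#..# => .  t=1,i=9
  [8] .#... => .  t=5,i=9
  [7] ..### => #  t=3,i=3
  [6] ..##. => .  t=5,i=3
  [5] ..#.# => #  t=1,i=0
  [4] ..#.. => #  t=3,i=0
  [3] ...## => .  t=5,i=2
  [2] ...#. => .  t=5,i=7
  [1] ....# => .  t=5,i=1
  [0] ..... => #  t=5,i=0
  bits 01010100001101111110100010110001 = 1412950193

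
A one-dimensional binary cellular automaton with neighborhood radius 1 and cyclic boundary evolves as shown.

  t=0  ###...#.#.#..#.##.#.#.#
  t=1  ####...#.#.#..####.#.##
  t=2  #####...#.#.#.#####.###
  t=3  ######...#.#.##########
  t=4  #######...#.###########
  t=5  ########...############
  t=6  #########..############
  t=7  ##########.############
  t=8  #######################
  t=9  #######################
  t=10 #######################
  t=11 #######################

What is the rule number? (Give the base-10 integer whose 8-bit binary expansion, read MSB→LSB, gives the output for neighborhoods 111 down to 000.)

  nb ###: next=#  (t=0,i=0, bit7=1)
  nb ##.: next=#  (t=0,i=2, bit6=1)
  nb #.#: next=#  (t=0,i=7, bit5=1)
  nb #..: next=#  (t=0,i=3, bit4=1)
  nb .##: next=#  (t=0,i=15, bit3=1)
  nb .#.: next=.  (t=0,i=6, bit2=0)
  nb ..#: next=.  (t=0,i=5, bit1=0)
  nb ...: next=.  (t=0,i=4, bit0=0)
  bits 11111000 = 248

248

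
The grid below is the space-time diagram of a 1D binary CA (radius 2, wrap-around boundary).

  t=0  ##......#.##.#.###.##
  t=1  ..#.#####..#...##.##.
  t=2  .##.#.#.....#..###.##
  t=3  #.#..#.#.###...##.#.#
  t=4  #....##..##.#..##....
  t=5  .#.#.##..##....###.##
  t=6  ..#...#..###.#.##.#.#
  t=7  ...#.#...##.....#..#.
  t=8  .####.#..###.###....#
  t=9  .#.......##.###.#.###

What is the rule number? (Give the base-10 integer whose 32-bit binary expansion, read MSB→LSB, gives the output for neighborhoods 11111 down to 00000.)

2306897383

  #####|#  b31=1 t=1,i=6
  ####.|.  b30=0 t=0,i=0
  ###.#|.  b29=0 t=0,i=17
  ###..|.  b28=0 t=0,i=1
  ##.##|#  b27=1 t=0,i=18
  ##.#.|.  b26=0 t=0,i=12
  ##..#|.  b25=0 t=1,i=9
  ##...|#  b24=1 t=0,i=2
  #.###|#  b23=1 t=0,i=15
  #.##.|.  b22=0 t=0,i=10
  #.#.#|.  b21=0 t=0,i=13
  #.#..|.  b20=0 t=2,i=6
  #..##|.  b19=0 t=2,i=14
  #..#.|.  b18=0 t=1,i=10
  #...#|.  b17=0 t=1,i=0
  #....|.  b16=0 t=0,i=3
  .####|.  b15=0 t=0,i=20
  .###.|#  b14=1 t=0,i=16
  .##.#|#  b13=1 t=0,i=11
  .##..|#  b12=1 t=1,i=19
  .#.##|.  b11=0 t=0,i=9
  .#.#.|#  b10=1 t=2,i=5
  .#..#|.  b9=0 t=2,i=13
  .#...|#  b8=1 t=1,i=12
  ..###|#  b7=1 t=2,i=15
  ..##.|#  b6=1 t=1,i=15
  ..#.#|#  b5=1 t=0,i=8
  ..#..|.  b4=0 t=1,i=11
  ...##|.  b3=0 t=1,i=14
  ...#.|#  b2=1 t=0,i=7
  ....#|#  b1=1 t=0,i=6
  .....|#  b0=1 t=0,i=4
  bits 10001001100000000111010111100111 = 2306897383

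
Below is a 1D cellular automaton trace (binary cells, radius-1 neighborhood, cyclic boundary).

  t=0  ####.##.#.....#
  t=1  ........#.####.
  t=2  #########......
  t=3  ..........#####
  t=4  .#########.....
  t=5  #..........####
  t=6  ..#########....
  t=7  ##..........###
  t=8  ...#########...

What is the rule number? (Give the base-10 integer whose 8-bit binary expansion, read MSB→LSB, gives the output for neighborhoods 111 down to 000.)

  ###|.  b7=0 t=0,i=0
  ##.|.  b6=0 t=0,i=3
  #.#|.  b5=0 t=0,i=4
  #..|.  b4=0 t=0,i=9
  .##|.  b3=0 t=0,i=5
  .#.|#  b2=1 t=0,i=8
  ..#|#  b1=1 t=0,i=13
  ...|#  b0=1 t=0,i=10
  bits 00000111 = 7

7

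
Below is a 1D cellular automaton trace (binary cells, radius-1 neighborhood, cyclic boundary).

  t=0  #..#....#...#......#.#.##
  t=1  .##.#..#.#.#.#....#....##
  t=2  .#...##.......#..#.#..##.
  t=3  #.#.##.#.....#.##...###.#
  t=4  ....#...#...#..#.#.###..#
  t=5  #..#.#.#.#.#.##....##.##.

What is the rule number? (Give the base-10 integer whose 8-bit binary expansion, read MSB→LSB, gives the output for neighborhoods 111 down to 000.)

  [7] ### => #  t=0,i=24
  [6] ##. => .  t=0,i=0
  [5] #.# => .  t=0,i=20
  [4] #.. => #  t=0,i=1
  [3] .## => #  t=0,i=23
  [2] .#. => .  t=0,i=3
  [1] ..# => #  t=0,i=2
  [0] ... => .  t=0,i=5
  bits 10011010 = 154

154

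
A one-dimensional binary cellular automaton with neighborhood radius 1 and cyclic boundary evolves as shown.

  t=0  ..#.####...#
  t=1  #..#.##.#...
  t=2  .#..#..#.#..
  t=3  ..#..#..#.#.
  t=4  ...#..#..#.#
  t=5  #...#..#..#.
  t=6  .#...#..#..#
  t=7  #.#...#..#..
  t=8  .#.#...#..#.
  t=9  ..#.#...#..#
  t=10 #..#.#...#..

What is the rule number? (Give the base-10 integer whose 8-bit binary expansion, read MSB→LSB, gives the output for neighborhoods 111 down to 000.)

176

  [7] ### => #  t=0,i=5
  [6] ##. => .  t=0,i=7
  [5] #.# => #  t=0,i=3
  [4] #.. => #  t=0,i=0
  [3] .## => .  t=0,i=4
  [2] .#. => .  t=0,i=2
  [1] ..# => .  t=0,i=1
  [0] ... => .  t=0,i=9
  bits 10110000 = 176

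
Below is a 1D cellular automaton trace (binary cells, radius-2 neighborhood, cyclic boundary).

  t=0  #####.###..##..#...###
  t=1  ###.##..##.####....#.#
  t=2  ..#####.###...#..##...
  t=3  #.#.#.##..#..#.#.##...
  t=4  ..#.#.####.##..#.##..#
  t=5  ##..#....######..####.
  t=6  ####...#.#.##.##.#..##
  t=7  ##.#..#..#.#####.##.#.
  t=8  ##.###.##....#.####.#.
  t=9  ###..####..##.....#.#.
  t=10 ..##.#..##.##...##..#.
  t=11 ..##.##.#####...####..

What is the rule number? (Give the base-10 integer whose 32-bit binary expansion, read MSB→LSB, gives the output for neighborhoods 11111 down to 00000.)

3128177350

  [31] ##### => #  t=0,i=0
  [30] ####. => .  t=0,i=3
  [29] ###.# => #  t=0,i=4
  [28] ###.. => #  t=0,i=8
  [27] ##.## => #  t=0,i=5
  [26] ##.#. => .  t=6,i=16
  [25] ##..# => #  t=0,i=9
  [24] ##... => .  t=1,i=15
  [23] #.### => .  t=0,i=6
  [22] #.##. => #  t=1,i=4
  [21] #.#.# => #  t=3,i=2
  [20] #.#.. => #  t=6,i=17
  [19] #..## => .  t=0,i=10
  [18] #..#. => #  t=0,i=14
  [17] #...# => .  t=0,i=17
  [16] #.... => .  t=1,i=16
  [15] .#### => .  t=0,i=20
  [14] .###. => .  t=0,i=7
  [13] .##.# => #  t=1,i=9
  [12] .##.. => #  t=0,i=12
  [11] .#.## => .  t=1,i=20
  [10] .#.#. => .  t=3,i=1
  [9] .#..# => #  t=2,i=15
  [8] .#... => .  t=0,i=16
  [7] ..### => #  t=0,i=19
  [6] ..##. => #  t=0,i=11
  [5] ..#.# => .  t=1,i=19
  [4] ..#.. => .  t=0,i=15
  [3] ...## => .  t=0,i=18
  [2] ...#. => #  t=1,i=18
  [1] ....# => #  t=1,i=17
  [0] ..... => .  t=2,i=21
  bits 10111010011101000011001011000110 = 3128177350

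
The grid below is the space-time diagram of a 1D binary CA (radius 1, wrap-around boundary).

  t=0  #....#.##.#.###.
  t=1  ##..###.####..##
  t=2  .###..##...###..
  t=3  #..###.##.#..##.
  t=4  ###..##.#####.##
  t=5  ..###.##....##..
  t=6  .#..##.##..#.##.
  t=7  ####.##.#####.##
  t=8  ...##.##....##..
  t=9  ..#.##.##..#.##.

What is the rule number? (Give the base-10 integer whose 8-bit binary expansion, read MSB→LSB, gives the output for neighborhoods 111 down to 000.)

  nb ###: next=.  (t=0,i=13, bit7=0)
  nb ##.: next=#  (t=0,i=8, bit6=1)
  nb #.#: next=#  (t=0,i=6, bit5=1)
  nb #..: next=#  (t=0,i=1, bit4=1)
  nb .##: next=.  (t=0,i=7, bit3=0)
  nb .#.: next=#  (t=0,i=0, bit2=1)
  nb ..#: next=#  (t=0,i=4, bit1=1)
  nb ...: next=.  (t=0,i=2, bit0=0)
  bits 01110110 = 118

118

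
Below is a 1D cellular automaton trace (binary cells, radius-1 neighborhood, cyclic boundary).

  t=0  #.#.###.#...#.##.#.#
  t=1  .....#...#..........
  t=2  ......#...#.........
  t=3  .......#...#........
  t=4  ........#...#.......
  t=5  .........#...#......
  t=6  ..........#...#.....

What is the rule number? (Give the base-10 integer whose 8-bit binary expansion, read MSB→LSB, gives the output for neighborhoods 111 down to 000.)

  ###|#  b7=1 t=0,i=5
  ##.|.  b6=0 t=0,i=0
  #.#|.  b5=0 t=0,i=1
  #..|#  b4=1 t=0,i=9
  .##|.  b3=0 t=0,i=4
  .#.|.  b2=0 t=0,i=2
  ..#|.  b1=0 t=0,i=11
  ...|.  b0=0 t=0,i=10
  bits 10010000 = 144

144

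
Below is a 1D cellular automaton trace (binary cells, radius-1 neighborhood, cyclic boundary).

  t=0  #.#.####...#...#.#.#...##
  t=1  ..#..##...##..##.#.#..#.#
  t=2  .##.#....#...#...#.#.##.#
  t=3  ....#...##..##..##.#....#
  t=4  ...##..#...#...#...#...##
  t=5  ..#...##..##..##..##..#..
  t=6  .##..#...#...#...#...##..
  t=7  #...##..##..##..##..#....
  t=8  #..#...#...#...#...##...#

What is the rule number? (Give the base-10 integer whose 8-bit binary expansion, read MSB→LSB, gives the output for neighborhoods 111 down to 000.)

134

  ### -> #   bit 7 = 1  t=0,i=5
  ##. -> .   bit 6 = 0  t=0,i=0
  #.# -> .   bit 5 = 0  t=0,i=1
  #.. -> .   bit 4 = 0  t=0,i=8
  .## -> .   bit 3 = 0  t=0,i=4
  .#. -> #   bit 2 = 1  t=0,i=2
  ..# -> #   bit 1 = 1  t=0,i=10
  ... -> .   bit 0 = 0  t=0,i=9
  bits 10000110 = 134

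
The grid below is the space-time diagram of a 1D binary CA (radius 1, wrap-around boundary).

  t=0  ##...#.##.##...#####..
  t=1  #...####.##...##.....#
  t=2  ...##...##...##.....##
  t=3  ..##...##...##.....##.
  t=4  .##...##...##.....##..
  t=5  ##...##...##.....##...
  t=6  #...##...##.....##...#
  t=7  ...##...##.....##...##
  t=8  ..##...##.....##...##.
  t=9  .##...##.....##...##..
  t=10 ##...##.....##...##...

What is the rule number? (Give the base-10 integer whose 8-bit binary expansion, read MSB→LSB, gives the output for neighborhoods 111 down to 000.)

  nb ###: next=.  (t=0,i=16, bit7=0)
  nb ##.: next=.  (t=0,i=1, bit6=0)
  nb #.#: next=#  (t=0,i=6, bit5=1)
  nb #..: next=.  (t=0,i=2, bit4=0)
  nb .##: next=#  (t=0,i=0, bit3=1)
  nb .#.: next=#  (t=0,i=5, bit2=1)
  nb ..#: next=#  (t=0,i=4, bit1=1)
  nb ...: next=.  (t=0,i=3, bit0=0)
  bits 00101110 = 46

46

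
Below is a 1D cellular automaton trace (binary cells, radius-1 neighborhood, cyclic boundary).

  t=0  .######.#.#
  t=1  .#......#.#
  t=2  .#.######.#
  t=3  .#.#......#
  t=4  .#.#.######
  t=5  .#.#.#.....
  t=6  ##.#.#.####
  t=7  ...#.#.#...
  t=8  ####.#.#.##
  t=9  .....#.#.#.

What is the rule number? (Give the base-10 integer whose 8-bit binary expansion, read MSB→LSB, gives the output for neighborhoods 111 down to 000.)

  ### -> .   bit 7 = 0  t=0,i=2
  ##. -> .   bit 6 = 0  t=0,i=6
  #.# -> .   bit 5 = 0  t=0,i=0
  #.. -> .   bit 4 = 0  t=1,i=2
  .## -> #   bit 3 = 1  t=0,i=1
  .#. -> #   bit 2 = 1  t=0,i=8
  ..# -> #   bit 1 = 1  t=1,i=7
  ... -> #   bit 0 = 1  t=1,i=3
  bits 00001111 = 15

15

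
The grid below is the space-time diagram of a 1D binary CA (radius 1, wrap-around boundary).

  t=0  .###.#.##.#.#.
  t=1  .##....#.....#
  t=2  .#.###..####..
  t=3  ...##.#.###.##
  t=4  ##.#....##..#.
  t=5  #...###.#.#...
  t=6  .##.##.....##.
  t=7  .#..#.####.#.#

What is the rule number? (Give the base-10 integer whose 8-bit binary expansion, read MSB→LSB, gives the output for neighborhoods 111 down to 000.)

153

  ### -> #   bit 7 = 1  t=0,i=2
  ##. -> .   bit 6 = 0  t=0,i=3
  #.# -> .   bit 5 = 0  t=0,i=4
  #.. -> #   bit 4 = 1  t=0,i=13
  .## -> #   bit 3 = 1  t=0,i=1
  .#. -> .   bit 2 = 0  t=0,i=5
  ..# -> .   bit 1 = 0  t=0,i=0
  ... -> #   bit 0 = 1  t=1,i=4
  bits 10011001 = 153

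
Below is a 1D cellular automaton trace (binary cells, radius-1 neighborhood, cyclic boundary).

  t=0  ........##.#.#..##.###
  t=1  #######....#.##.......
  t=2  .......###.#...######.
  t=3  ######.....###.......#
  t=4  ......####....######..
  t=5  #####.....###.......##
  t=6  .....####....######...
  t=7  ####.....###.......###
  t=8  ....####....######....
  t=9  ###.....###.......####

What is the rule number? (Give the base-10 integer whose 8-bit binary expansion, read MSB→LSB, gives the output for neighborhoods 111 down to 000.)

21

  ###|.  b7=0 t=0,i=20
  ##.|.  b6=0 t=0,i=9
  #.#|.  b5=0 t=0,i=10
  #..|#  b4=1 t=0,i=0
  .##|.  b3=0 t=0,i=8
  .#.|#  b2=1 t=0,i=11
  ..#|.  b1=0 t=0,i=7
  ...|#  b0=1 t=0,i=1
  bits 00010101 = 21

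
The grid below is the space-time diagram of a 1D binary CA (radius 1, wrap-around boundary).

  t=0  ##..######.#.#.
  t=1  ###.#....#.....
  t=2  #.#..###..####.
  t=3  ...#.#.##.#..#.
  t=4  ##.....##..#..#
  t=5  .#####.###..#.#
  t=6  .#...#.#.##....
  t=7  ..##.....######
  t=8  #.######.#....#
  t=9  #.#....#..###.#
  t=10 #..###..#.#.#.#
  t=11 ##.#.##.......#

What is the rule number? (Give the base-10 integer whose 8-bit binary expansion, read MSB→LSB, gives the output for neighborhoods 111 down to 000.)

89

  nb ###: next=.  (t=0,i=5, bit7=0)
  nb ##.: next=#  (t=0,i=1, bit6=1)
  nb #.#: next=.  (t=0,i=10, bit5=0)
  nb #..: next=#  (t=0,i=2, bit4=1)
  nb .##: next=#  (t=0,i=0, bit3=1)
  nb .#.: next=.  (t=0,i=11, bit2=0)
  nb ..#: next=.  (t=0,i=3, bit1=0)
  nb ...: next=#  (t=1,i=6, bit0=1)
  bits 01011001 = 89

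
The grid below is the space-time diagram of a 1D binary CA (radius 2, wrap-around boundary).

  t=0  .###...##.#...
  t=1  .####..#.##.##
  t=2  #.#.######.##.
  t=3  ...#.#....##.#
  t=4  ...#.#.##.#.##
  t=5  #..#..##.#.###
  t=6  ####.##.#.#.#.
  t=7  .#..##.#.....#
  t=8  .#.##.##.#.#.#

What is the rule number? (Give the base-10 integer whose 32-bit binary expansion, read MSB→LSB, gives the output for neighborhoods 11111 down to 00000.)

  #####|.  b31=0 t=2,i=6
  ####.|.  b30=0 t=1,i=3
  ###.#|.  b29=0 t=2,i=9
  ###..|#  b28=1 t=0,i=3
  ##.##|#  b27=1 t=1,i=0
  ##.#.|#  b26=1 t=0,i=9
  ##..#|#  b25=1 t=1,i=5
  ##...|#  b24=1 t=0,i=4
  #.###|.  b23=0 t=1,i=1
  #.##.|#  b22=1 t=1,i=9
  #.#.#|.  b21=0 t=2,i=0
  #.#..|#  b20=1 t=0,i=10
  #..##|#  b19=1 t=5,i=5
  #..#.|#  b18=1 t=1,i=6
  #...#|.  b17=0 t=0,i=5
  #....|#  b16=1 t=0,i=12
  .####|#  b15=1 t=1,i=2
  .###.|#  b14=1 t=0,i=2
  .##.#|.  b13=0 t=0,i=8
  .##..|#  b12=1 t=4,i=13
  .#.##|#  b11=1 t=1,i=8
  .#.#.|.  b10=0 t=2,i=1
  .#..#|.  b9=0 t=5,i=4
  .#...|.  b8=0 t=0,i=11
  ..###|#  b7=1 t=0,i=1
  ..##.|#  b6=1 t=0,i=7
  ..#.#|#  b5=1 t=1,i=7
  ..#..|#  b4=1 t=5,i=3
  ...##|.  b3=0 t=0,i=0
  ...#.|.  b2=0 t=3,i=2
  ....#|#  b1=1 t=0,i=13
  .....|.  b0=0 t=7,i=10
  bits 00011111010111011101100011110010 = 526244082

526244082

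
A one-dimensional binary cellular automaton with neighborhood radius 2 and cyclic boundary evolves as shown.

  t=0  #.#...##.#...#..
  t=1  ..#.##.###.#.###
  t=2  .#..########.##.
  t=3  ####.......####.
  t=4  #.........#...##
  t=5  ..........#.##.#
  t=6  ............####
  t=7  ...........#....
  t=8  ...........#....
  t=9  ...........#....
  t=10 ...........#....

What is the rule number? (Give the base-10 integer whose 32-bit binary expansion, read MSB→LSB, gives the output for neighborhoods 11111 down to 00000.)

754872856

  #####|.  b31=0 t=2,i=6
  ####.|.  b30=0 t=2,i=10
  ###.#|#  b29=1 t=1,i=9
  ###..|.  b28=0 t=1,i=15
  ##.##|#  b27=1 t=1,i=6
  ##.#.|#  b26=1 t=0,i=8
  ##..#|.  b25=0 t=1,i=0
  ##...|.  b24=0 t=3,i=4
  #.###|#  b23=1 t=1,i=7
  #.##.|#  b22=1 t=1,i=4
  #.#.#|#  b21=1 t=1,i=11
  #.#..|#  b20=1 t=0,i=2
  #..##|#  b19=1 t=2,i=3
  #..#.|#  b18=1 t=0,i=15
  #...#|#  b17=1 t=0,i=4
  #....|.  b16=0 t=3,i=5
  .####|.  b15=0 t=2,i=5
  .###.|#  b14=1 t=1,i=8
  .##.#|#  b13=1 t=0,i=7
  .##..|#  b12=1 t=2,i=14
  .#.##|.  b11=0 t=1,i=3
  .#.#.|.  b10=0 t=0,i=1
  .#..#|#  b9=1 t=0,i=14
  .#...|.  b8=0 t=0,i=3
  ..###|.  b7=0 t=2,i=4
  ..##.|.  b6=0 t=0,i=6
  ..#.#|.  b5=0 t=0,i=0
  ..#..|#  b4=1 t=0,i=13
  ...##|#  b3=1 t=0,i=5
  ...#.|.  b2=0 t=0,i=12
  ....#|.  b1=0 t=3,i=9
  .....|.  b0=0 t=3,i=6
  bits 00101100111111100111001000011000 = 754872856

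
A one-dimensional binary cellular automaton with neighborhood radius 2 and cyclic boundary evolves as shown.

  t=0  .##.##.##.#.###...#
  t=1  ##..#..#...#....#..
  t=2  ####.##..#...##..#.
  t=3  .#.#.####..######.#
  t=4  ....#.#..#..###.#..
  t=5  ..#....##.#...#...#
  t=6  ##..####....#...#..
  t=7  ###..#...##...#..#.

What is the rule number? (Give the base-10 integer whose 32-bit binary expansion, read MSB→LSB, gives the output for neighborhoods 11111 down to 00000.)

2722601546

  nb #####: next=#  (t=3,i=13, bit31=1)
  nb ####.: next=.  (t=2,i=2, bit30=0)
  nb ###.#: next=#  (t=2,i=3, bit29=1)
  nb ###..: next=.  (t=0,i=14, bit28=0)
  nb ##.##: next=.  (t=0,i=3, bit27=0)
  nb ##.#.: next=.  (t=0,i=9, bit26=0)
  nb ##..#: next=#  (t=1,i=2, bit25=1)
  nb ##...: next=.  (t=0,i=15, bit24=0)
  nb #.###: next=.  (t=0,i=12, bit23=0)
  nb #.##.: next=#  (t=0,i=1, bit22=1)
  nb #.#.#: next=.  (t=0,i=10, bit21=0)
  nb #.#..: next=.  (t=4,i=6, bit20=0)
  nb #..##: next=.  (t=1,i=18, bit19=0)
  nb #..#.: next=#  (t=1,i=3, bit18=1)
  nb #...#: next=#  (t=0,i=16, bit17=1)
  nb #....: next=#  (t=1,i=13, bit16=1)
  nb .####: next=#  (t=2,i=1, bit15=1)
  nb .###.: next=.  (t=0,i=13, bit14=0)
  nb .##.#: next=.  (t=0,i=2, bit13=0)
  nb .##..: next=#  (t=1,i=1, bit12=1)
  nb .#.##: next=#  (t=0,i=0, bit11=1)
  nb .#.#.: next=.  (t=3,i=0, bit10=0)
  nb .#..#: next=#  (t=1,i=5, bit9=1)
  nb .#...: next=.  (t=1,i=8, bit8=0)
  nb ..###: next=.  (t=3,i=11, bit7=0)
  nb ..##.: next=#  (t=1,i=0, bit6=1)
  nb ..#.#: next=.  (t=0,i=18, bit5=0)
  nb ..#..: next=.  (t=1,i=4, bit4=0)
  nb ...##: next=#  (t=2,i=12, bit3=1)
  nb ...#.: next=.  (t=0,i=17, bit2=0)
  nb ....#: next=#  (t=1,i=14, bit1=1)
  nb .....: next=.  (t=4,i=0, bit0=0)
  bits 10100010010001111001101001001010 = 2722601546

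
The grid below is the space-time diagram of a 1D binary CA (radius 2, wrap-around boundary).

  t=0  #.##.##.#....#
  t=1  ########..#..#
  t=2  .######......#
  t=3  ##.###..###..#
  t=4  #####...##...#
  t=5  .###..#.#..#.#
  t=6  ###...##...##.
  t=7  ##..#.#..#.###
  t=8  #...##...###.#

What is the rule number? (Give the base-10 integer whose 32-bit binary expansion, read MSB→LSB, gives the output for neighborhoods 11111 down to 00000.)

3972230369

  #####|#  b31=1 t=1,i=1
  ####.|#  b30=1 t=1,i=6
  ###.#|#  b29=1 t=3,i=1
  ###..|.  b28=0 t=1,i=7
  ##.##|#  b27=1 t=0,i=1
  ##.#.|#  b26=1 t=0,i=7
  ##..#|.  b25=0 t=1,i=8
  ##...|.  b24=0 t=2,i=7
  #.###|#  b23=1 t=2,i=1
  #.##.|#  b22=1 t=0,i=2
  #.#.#|.  b21=0 t=5,i=13
  #.#..|.  b20=0 t=0,i=8
  #..##|.  b19=0 t=1,i=12
  #..#.|.  b18=0 t=1,i=9
  #...#|#  b17=1 t=4,i=6
  #....|#  b16=1 t=0,i=10
  .####|.  b15=0 t=1,i=0
  .###.|#  b14=1 t=3,i=0
  .##.#|#  b13=1 t=0,i=0
  .##..|.  b12=0 t=4,i=9
  .#.##|#  b11=1 t=2,i=0
  .#.#.|#  b10=1 t=5,i=7
  .#..#|.  b9=0 t=1,i=11
  .#...|.  b8=0 t=0,i=9
  ..###|#  b7=1 t=1,i=13
  ..##.|#  b6=1 t=0,i=13
  ..#.#|#  b5=1 t=2,i=13
  ..#..|.  b4=0 t=1,i=10
  ...##|.  b3=0 t=0,i=12
  ...#.|.  b2=0 t=2,i=12
  ....#|.  b1=0 t=0,i=11
  .....|#  b0=1 t=2,i=9
  bits 11101100110000110110110011100001 = 3972230369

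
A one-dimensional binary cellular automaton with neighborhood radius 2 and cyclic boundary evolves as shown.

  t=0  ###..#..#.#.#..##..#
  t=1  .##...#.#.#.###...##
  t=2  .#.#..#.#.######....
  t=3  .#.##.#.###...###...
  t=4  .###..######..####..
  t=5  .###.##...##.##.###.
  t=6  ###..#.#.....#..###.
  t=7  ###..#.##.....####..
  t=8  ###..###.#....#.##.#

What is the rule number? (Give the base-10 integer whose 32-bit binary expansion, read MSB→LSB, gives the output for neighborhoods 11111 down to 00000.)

  #####|.  b31=0 t=2,i=12
  ####.|#  b30=1 t=0,i=1
  ###.#|.  b29=0 t=5,i=3
  ###..|#  b28=1 t=0,i=2
  ##.##|.  b27=0 t=1,i=0
  ##.#.|.  b26=0 t=3,i=5
  ##..#|.  b25=0 t=0,i=3
  ##...|#  b24=1 t=1,i=3
  #.###|#  b23=1 t=1,i=12
  #.##.|#  b22=1 t=1,i=1
  #.#.#|#  b21=1 t=0,i=10
  #.#..|#  b20=1 t=0,i=12
  #..##|#  b19=1 t=0,i=14
  #..#.|.  b18=0 t=0,i=4
  #...#|.  b17=0 t=1,i=4
  #....|.  b16=0 t=2,i=17
  .####|.  b15=0 t=0,i=0
  .###.|#  b14=1 t=1,i=13
  .##.#|.  b13=0 t=1,i=19
  .##..|.  b12=0 t=0,i=16
  .#.##|#  b11=1 t=1,i=11
  .#.#.|.  b10=0 t=0,i=9
  .#..#|#  b9=1 t=0,i=6
  .#...|#  b8=1 t=6,i=8
  ..###|#  b7=1 t=0,i=19
  ..##.|.  b6=0 t=0,i=15
  ..#.#|#  b5=1 t=0,i=8
  ..#..|.  b4=0 t=0,i=5
  ...##|.  b3=0 t=1,i=17
  ...#.|.  b2=0 t=1,i=5
  ....#|.  b1=0 t=2,i=19
  .....|.  b0=0 t=2,i=18
  bits 01010001111110000100101110100000 = 1375226784

1375226784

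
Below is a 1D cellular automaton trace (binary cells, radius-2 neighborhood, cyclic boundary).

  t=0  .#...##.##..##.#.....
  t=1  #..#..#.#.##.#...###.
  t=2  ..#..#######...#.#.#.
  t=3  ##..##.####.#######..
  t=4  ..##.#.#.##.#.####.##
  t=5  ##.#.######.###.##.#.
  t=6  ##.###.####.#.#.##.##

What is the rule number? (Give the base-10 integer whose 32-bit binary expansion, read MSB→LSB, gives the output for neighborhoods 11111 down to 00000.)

  ##### -> #   bit 31 = 1  t=2,i=7
  ####. -> #   bit 30 = 1  t=2,i=10
  ###.# -> #   bit 29 = 1  t=1,i=19
  ###.. -> .   bit 28 = 0  t=2,i=11
  ##.## -> .   bit 27 = 0  t=0,i=7
  ##.#. -> .   bit 26 = 0  t=0,i=14
  ##..# -> #   bit 25 = 1  t=0,i=10
  ##... -> #   bit 24 = 1  t=2,i=12
  #.### -> #   bit 23 = 1  t=3,i=7
  #.##. -> #   bit 22 = 1  t=0,i=8
  #.#.# -> #   bit 21 = 1  t=1,i=8
  #.#.. -> .   bit 20 = 0  t=0,i=15
  #..## -> #   bit 19 = 1  t=0,i=11
  #..#. -> #   bit 18 = 1  t=1,i=2
  #...# -> #   bit 17 = 1  t=0,i=3
  #.... -> #   bit 16 = 1  t=0,i=17
  .#### -> .   bit 15 = 0  t=2,i=6
  .###. -> .   bit 14 = 0  t=1,i=18
  .##.# -> #   bit 13 = 1  t=0,i=6
  .##.. -> .   bit 12 = 0  t=0,i=9
  .#.## -> #   bit 11 = 1  t=1,i=9
  .#.#. -> #   bit 10 = 1  t=1,i=7
  .#..# -> .   bit 9 = 0  t=1,i=1
  .#... -> .   bit 8 = 0  t=0,i=2
  ..### -> #   bit 7 = 1  t=1,i=17
  ..##. -> .   bit 6 = 0  t=0,i=5
  ..#.# -> #   bit 5 = 1  t=1,i=6
  ..#.. -> .   bit 4 = 0  t=0,i=1
  ...## -> .   bit 3 = 0  t=0,i=4
  ...#. -> #   bit 2 = 1  t=0,i=0
  ....# -> .   bit 1 = 0  t=0,i=20
  ..... -> #   bit 0 = 1  t=0,i=18
  bits 11100011111011110010110010100101 = 3824102565

3824102565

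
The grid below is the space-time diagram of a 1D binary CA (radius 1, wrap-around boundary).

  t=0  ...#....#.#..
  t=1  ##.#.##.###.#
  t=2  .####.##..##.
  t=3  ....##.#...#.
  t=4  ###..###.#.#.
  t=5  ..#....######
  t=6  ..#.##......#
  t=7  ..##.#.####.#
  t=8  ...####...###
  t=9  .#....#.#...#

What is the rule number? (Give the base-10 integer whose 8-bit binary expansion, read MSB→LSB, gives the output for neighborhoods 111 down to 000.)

  [7] ### => .  t=1,i=0
  [6] ##. => #  t=1,i=1
  [5] #.# => #  t=0,i=9
  [4] #.. => .  t=0,i=4
  [3] .## => .  t=1,i=5
  [2] .#. => #  t=0,i=3
  [1] ..# => .  t=0,i=2
  [0] ... => #  t=0,i=0
  bits 01100101 = 101

101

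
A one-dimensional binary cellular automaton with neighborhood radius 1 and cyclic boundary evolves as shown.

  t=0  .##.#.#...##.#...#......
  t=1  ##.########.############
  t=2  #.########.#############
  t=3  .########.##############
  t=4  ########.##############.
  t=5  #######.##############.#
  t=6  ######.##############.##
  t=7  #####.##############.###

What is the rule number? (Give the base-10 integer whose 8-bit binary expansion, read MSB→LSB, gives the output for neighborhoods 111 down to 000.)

191

  [7] ### => #  t=1,i=0
  [6] ##. => .  t=0,i=2
  [5] #.# => #  t=0,i=3
  [4] #.. => #  t=0,i=7
  [3] .## => #  t=0,i=1
  [2] .#. => #  t=0,i=4
  [1] ..# => #  t=0,i=0
  [0] ... => #  t=0,i=8
  bits 10111111 = 191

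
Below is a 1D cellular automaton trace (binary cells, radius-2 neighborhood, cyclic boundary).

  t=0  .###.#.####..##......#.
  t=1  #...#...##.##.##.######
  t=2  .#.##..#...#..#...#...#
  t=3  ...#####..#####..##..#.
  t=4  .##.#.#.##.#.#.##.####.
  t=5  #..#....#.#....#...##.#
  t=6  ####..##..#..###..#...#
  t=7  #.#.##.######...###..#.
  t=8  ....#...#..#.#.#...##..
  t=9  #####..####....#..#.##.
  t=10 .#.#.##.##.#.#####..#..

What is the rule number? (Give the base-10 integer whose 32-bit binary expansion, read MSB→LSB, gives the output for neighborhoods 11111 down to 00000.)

1197249055

  ##### -> .   bit 31 = 0  t=1,i=19
  ####. -> #   bit 30 = 1  t=0,i=9
  ###.# -> .   bit 29 = 0  t=0,i=3
  ###.. -> .   bit 28 = 0  t=0,i=10
  ##.## -> .   bit 27 = 0  t=1,i=10
  ##.#. -> #   bit 26 = 1  t=0,i=4
  ##..# -> #   bit 25 = 1  t=0,i=11
  ##... -> #   bit 24 = 1  t=0,i=15
  #.### -> .   bit 23 = 0  t=0,i=7
  #.##. -> #   bit 22 = 1  t=1,i=11
  #.#.# -> .   bit 21 = 0  t=0,i=5
  #.#.. -> #   bit 20 = 1  t=5,i=10
  #..## -> #   bit 19 = 1  t=0,i=0
  #..#. -> #   bit 18 = 1  t=2,i=6
  #...# -> .   bit 17 = 0  t=1,i=2
  #.... -> .   bit 16 = 0  t=0,i=16
  .#### -> #   bit 15 = 1  t=0,i=8
  .###. -> .   bit 14 = 0  t=0,i=2
  .##.# -> .   bit 13 = 0  t=1,i=9
  .##.. -> #   bit 12 = 1  t=0,i=14
  .#.## -> .   bit 11 = 0  t=0,i=6
  .#.#. -> .   bit 10 = 0  t=2,i=0
  .#..# -> #   bit 9 = 1  t=0,i=22
  .#... -> .   bit 8 = 0  t=1,i=5
  ..### -> .   bit 7 = 0  t=0,i=1
  ..##. -> .   bit 6 = 0  t=0,i=13
  ..#.# -> .   bit 5 = 0  t=2,i=22
  ..#.. -> #   bit 4 = 1  t=0,i=21
  ...## -> #   bit 3 = 1  t=1,i=7
  ...#. -> #   bit 2 = 1  t=0,i=20
  ....# -> #   bit 1 = 1  t=0,i=19
  ..... -> #   bit 0 = 1  t=0,i=17
  bits 01000111010111001001001000011111 = 1197249055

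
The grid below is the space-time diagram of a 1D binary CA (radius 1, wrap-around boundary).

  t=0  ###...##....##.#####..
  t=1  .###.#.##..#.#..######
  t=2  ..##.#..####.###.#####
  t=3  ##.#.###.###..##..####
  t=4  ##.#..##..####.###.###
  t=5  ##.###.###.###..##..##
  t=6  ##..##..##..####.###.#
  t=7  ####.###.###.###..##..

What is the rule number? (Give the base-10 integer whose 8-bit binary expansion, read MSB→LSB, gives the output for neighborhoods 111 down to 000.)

214

  ### -> #   bit 7 = 1  t=0,i=1
  ##. -> #   bit 6 = 1  t=0,i=2
  #.# -> .   bit 5 = 0  t=0,i=14
  #.. -> #   bit 4 = 1  t=0,i=3
  .## -> .   bit 3 = 0  t=0,i=0
  .#. -> #   bit 2 = 1  t=1,i=5
  ..# -> #   bit 1 = 1  t=0,i=5
  ... -> .   bit 0 = 0  t=0,i=4
  bits 11010110 = 214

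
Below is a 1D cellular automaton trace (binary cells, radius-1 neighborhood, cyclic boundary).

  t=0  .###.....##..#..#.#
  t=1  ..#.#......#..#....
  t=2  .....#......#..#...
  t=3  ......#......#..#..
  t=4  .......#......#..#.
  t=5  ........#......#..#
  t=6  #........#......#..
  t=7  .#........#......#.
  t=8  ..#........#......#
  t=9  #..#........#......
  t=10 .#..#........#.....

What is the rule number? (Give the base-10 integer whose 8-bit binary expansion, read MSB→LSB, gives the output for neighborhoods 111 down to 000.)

144

  ###|#  b7=1 t=0,i=2
  ##.|.  b6=0 t=0,i=3
  #.#|.  b5=0 t=0,i=0
  #..|#  b4=1 t=0,i=4
  .##|.  b3=0 t=0,i=1
  .#.|.  b2=0 t=0,i=13
  ..#|.  b1=0 t=0,i=8
  ...|.  b0=0 t=0,i=5
  bits 10010000 = 144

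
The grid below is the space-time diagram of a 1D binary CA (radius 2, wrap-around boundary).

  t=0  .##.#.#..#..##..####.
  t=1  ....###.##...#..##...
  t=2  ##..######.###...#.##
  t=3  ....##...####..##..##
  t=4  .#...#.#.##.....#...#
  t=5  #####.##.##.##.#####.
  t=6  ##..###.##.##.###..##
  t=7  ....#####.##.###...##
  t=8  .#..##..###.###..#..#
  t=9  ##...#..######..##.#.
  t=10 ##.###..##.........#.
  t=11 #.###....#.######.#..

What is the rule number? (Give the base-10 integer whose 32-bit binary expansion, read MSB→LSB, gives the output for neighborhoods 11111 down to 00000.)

  #####|.  b31=0 t=2,i=6
  ####.|.  b30=0 t=0,i=18
  ###.#|#  b29=1 t=1,i=6
  ###..|.  b28=0 t=0,i=19
  ##.##|#  b27=1 t=1,i=7
  ##.#.|.  b26=0 t=0,i=3
  ##..#|.  b25=0 t=0,i=14
  ##...|.  b24=0 t=1,i=10
  #.###|#  b23=1 t=2,i=11
  #.##.|#  b22=1 t=1,i=8
  #.#.#|#  b21=1 t=0,i=4
  #.#..|#  b20=1 t=0,i=6
  #..##|.  b19=0 t=0,i=0
  #..#.|#  b18=1 t=0,i=8
  #...#|#  b17=1 t=1,i=11
  #....|#  b16=1 t=1,i=19
  .####|#  b15=1 t=0,i=17
  .###.|#  b14=1 t=1,i=5
  .##.#|.  b13=0 t=0,i=2
  .##..|#  b12=1 t=0,i=13
  .#.##|.  b11=0 t=2,i=18
  .#.#.|#  b10=1 t=0,i=5
  .#..#|.  b9=0 t=0,i=7
  .#...|#  b8=1 t=4,i=2
  ..###|#  b7=1 t=0,i=16
  ..##.|.  b6=0 t=0,i=1
  ..#.#|.  b5=0 t=2,i=17
  ..#..|#  b4=1 t=0,i=9
  ...##|.  b3=0 t=1,i=3
  ...#.|#  b2=1 t=1,i=12
  ....#|.  b1=0 t=1,i=2
  .....|#  b0=1 t=1,i=0
  bits 00101000111101111101010110010101 = 687330709

687330709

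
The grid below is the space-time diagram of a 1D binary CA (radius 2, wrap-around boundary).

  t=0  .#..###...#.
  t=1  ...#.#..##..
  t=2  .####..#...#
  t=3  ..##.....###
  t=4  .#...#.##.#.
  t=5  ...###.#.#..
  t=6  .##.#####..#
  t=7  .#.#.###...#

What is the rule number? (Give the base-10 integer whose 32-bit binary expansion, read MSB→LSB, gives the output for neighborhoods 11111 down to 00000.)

3966485550

  ##### -> #   bit 31 = 1  t=6,i=6
  ####. -> #   bit 30 = 1  t=2,i=3
  ###.# -> #   bit 29 = 1  t=5,i=5
  ###.. -> .   bit 28 = 0  t=0,i=6
  ##.## -> #   bit 27 = 1  t=6,i=3
  ##.#. -> #   bit 26 = 1  t=4,i=9
  ##..# -> .   bit 25 = 0  t=2,i=5
  ##... -> .   bit 24 = 0  t=0,i=7
  #.### -> .   bit 23 = 0  t=2,i=1
  #.##. -> #   bit 22 = 1  t=4,i=7
  #.#.# -> #   bit 21 = 1  t=5,i=7
  #.#.. -> .   bit 20 = 0  t=1,i=5
  #..## -> #   bit 19 = 1  t=0,i=3
  #..#. -> .   bit 18 = 0  t=0,i=0
  #...# -> #   bit 17 = 1  t=0,i=8
  #.... -> #   bit 16 = 1  t=1,i=11
  .#### -> #   bit 15 = 1  t=2,i=2
  .###. -> #   bit 14 = 1  t=0,i=5
  .##.# -> .   bit 13 = 0  t=4,i=8
  .##.. -> .   bit 12 = 0  t=1,i=9
  .#.## -> .   bit 11 = 0  t=2,i=0
  .#.#. -> #   bit 10 = 1  t=1,i=4
  .#..# -> .   bit 9 = 0  t=0,i=2
  .#... -> .   bit 8 = 0  t=2,i=8
  ..### -> .   bit 7 = 0  t=0,i=4
  ..##. -> .   bit 6 = 0  t=1,i=8
  ..#.# -> #   bit 5 = 1  t=1,i=3
  ..#.. -> .   bit 4 = 0  t=0,i=1
  ...## -> #   bit 3 = 1  t=3,i=8
  ...#. -> #   bit 2 = 1  t=0,i=9
  ....# -> #   bit 1 = 1  t=1,i=1
  ..... -> .   bit 0 = 0  t=1,i=0
  bits 11101100011010111100010000101110 = 3966485550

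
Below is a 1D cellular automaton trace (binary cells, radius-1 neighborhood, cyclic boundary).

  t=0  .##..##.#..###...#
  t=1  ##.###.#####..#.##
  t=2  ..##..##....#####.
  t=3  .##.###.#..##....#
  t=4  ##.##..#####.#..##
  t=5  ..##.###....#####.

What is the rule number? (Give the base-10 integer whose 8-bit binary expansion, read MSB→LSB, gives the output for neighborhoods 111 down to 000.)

62

  ###|.  b7=0 t=0,i=12
  ##.|.  b6=0 t=0,i=2
  #.#|#  b5=1 t=0,i=0
  #..|#  b4=1 t=0,i=3
  .##|#  b3=1 t=0,i=1
  .#.|#  b2=1 t=0,i=8
  ..#|#  b1=1 t=0,i=4
  ...|.  b0=0 t=0,i=15
  bits 00111110 = 62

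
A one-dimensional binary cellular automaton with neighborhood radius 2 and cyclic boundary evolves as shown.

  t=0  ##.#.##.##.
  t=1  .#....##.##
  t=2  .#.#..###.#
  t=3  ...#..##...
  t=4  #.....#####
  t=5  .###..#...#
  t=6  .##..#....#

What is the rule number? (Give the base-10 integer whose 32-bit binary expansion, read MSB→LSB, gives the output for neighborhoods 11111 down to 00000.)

1234530529

  #####|.  b31=0 t=4,i=8
  ####.|#  b30=1 t=4,i=10
  ###.#|.  b29=0 t=2,i=8
  ###..|.  b28=0 t=4,i=0
  ##.##|#  b27=1 t=0,i=7
  ##.#.|.  b26=0 t=0,i=2
  ##..#|.  b25=0 t=5,i=4
  ##...|#  b24=1 t=3,i=8
  #.###|#  b23=1 t=5,i=1
  #.##.|.  b22=0 t=0,i=0
  #.#.#|.  b21=0 t=0,i=3
  #.#..|#  b20=1 t=1,i=1
  #..##|.  b19=0 t=2,i=5
  #..#.|#  b18=1 t=5,i=5
  #...#|.  b17=0 t=5,i=8
  #....|#  b16=1 t=1,i=3
  .####|.  b15=0 t=4,i=7
  .###.|#  b14=1 t=2,i=7
  .##.#|#  b13=1 t=0,i=1
  .##..|#  b12=1 t=3,i=7
  .#.##|.  b11=0 t=0,i=4
  .#.#.|.  b10=0 t=2,i=0
  .#..#|.  b9=0 t=2,i=4
  .#...|.  b8=0 t=1,i=2
  ..###|#  b7=1 t=2,i=6
  ..##.|#  b6=1 t=1,i=6
  ..#.#|#  b5=1 t=5,i=10
  ..#..|.  b4=0 t=3,i=3
  ...##|.  b3=0 t=1,i=5
  ...#.|.  b2=0 t=3,i=2
  ....#|.  b1=0 t=1,i=4
  .....|#  b0=1 t=3,i=0
  bits 01001001100101010111000011100001 = 1234530529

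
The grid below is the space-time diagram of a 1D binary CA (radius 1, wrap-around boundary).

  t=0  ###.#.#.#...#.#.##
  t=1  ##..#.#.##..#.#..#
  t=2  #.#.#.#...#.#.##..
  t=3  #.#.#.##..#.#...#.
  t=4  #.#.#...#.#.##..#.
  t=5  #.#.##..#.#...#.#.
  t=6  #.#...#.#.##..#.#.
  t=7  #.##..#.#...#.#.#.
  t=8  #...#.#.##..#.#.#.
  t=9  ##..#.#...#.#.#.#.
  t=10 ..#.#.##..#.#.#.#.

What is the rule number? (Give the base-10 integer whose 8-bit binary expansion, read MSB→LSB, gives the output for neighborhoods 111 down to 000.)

  [7] ### => #  t=0,i=0
  [6] ##. => .  t=0,i=2
  [5] #.# => .  t=0,i=3
  [4] #.. => #  t=0,i=9
  [3] .## => .  t=0,i=16
  [2] .#. => #  t=0,i=4
  [1] ..# => .  t=0,i=11
  [0] ... => .  t=0,i=10
  bits 10010100 = 148

148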